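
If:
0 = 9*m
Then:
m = 0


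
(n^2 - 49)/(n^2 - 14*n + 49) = (n + 7)/(n - 7)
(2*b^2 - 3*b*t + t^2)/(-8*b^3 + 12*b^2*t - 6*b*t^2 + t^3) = (-b + t)/(4*b^2 - 4*b*t + t^2)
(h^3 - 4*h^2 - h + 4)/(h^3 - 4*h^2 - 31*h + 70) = (h^3 - 4*h^2 - h + 4)/(h^3 - 4*h^2 - 31*h + 70)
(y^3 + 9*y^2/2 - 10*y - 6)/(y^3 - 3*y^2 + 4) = (y^2 + 13*y/2 + 3)/(y^2 - y - 2)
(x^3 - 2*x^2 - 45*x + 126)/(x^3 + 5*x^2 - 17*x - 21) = (x - 6)/(x + 1)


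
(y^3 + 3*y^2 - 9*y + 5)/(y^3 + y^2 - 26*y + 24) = (y^2 + 4*y - 5)/(y^2 + 2*y - 24)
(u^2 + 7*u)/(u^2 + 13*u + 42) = u/(u + 6)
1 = 1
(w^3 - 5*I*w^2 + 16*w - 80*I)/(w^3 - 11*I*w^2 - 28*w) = (w^2 - I*w + 20)/(w*(w - 7*I))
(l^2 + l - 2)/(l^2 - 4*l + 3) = (l + 2)/(l - 3)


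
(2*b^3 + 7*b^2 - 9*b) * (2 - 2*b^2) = -4*b^5 - 14*b^4 + 22*b^3 + 14*b^2 - 18*b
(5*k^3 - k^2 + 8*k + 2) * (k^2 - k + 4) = 5*k^5 - 6*k^4 + 29*k^3 - 10*k^2 + 30*k + 8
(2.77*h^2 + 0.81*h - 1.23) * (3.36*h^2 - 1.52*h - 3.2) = 9.3072*h^4 - 1.4888*h^3 - 14.228*h^2 - 0.722400000000001*h + 3.936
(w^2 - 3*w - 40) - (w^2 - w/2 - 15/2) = -5*w/2 - 65/2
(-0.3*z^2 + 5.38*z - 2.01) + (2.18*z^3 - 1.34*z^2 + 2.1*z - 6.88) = 2.18*z^3 - 1.64*z^2 + 7.48*z - 8.89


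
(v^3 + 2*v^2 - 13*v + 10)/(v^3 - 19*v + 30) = (v - 1)/(v - 3)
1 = 1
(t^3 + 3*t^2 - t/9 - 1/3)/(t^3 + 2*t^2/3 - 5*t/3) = (9*t^3 + 27*t^2 - t - 3)/(3*t*(3*t^2 + 2*t - 5))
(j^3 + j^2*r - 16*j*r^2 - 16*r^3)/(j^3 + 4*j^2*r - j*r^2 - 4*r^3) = (-j + 4*r)/(-j + r)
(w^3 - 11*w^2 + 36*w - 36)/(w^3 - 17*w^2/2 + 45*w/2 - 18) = 2*(w^2 - 8*w + 12)/(2*w^2 - 11*w + 12)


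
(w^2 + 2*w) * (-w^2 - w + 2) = -w^4 - 3*w^3 + 4*w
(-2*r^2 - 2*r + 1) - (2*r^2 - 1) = -4*r^2 - 2*r + 2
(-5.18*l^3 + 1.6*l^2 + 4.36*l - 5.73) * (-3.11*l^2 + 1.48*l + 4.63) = 16.1098*l^5 - 12.6424*l^4 - 35.175*l^3 + 31.6811*l^2 + 11.7064*l - 26.5299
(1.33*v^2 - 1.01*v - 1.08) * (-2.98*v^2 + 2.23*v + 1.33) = -3.9634*v^4 + 5.9757*v^3 + 2.735*v^2 - 3.7517*v - 1.4364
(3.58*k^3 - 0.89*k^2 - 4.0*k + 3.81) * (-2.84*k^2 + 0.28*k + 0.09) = -10.1672*k^5 + 3.53*k^4 + 11.433*k^3 - 12.0205*k^2 + 0.7068*k + 0.3429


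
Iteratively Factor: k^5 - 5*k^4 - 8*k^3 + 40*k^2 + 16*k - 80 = (k + 2)*(k^4 - 7*k^3 + 6*k^2 + 28*k - 40) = (k - 2)*(k + 2)*(k^3 - 5*k^2 - 4*k + 20) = (k - 2)^2*(k + 2)*(k^2 - 3*k - 10) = (k - 5)*(k - 2)^2*(k + 2)*(k + 2)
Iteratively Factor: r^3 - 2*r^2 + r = (r - 1)*(r^2 - r) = (r - 1)^2*(r)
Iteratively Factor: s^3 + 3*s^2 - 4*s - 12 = (s + 2)*(s^2 + s - 6) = (s + 2)*(s + 3)*(s - 2)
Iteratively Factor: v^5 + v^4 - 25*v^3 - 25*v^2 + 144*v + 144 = (v - 3)*(v^4 + 4*v^3 - 13*v^2 - 64*v - 48) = (v - 3)*(v + 3)*(v^3 + v^2 - 16*v - 16) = (v - 4)*(v - 3)*(v + 3)*(v^2 + 5*v + 4) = (v - 4)*(v - 3)*(v + 1)*(v + 3)*(v + 4)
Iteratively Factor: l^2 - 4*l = (l - 4)*(l)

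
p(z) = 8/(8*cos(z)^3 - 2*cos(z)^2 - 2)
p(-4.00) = -1.57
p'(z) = 8*(24*sin(z)*cos(z)^2 - 4*sin(z)*cos(z))/(8*cos(z)^3 - 2*cos(z)^2 - 2)^2 = 8*(6*cos(z) - 1)*sin(z)*cos(z)/(-4*cos(z)^3 + cos(z)^2 + 1)^2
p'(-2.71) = -0.84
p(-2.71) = -0.83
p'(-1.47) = 0.31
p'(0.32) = 4.85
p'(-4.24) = 4.82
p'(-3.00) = -0.23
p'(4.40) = -4.54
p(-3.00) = -0.68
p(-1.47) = -3.98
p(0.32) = 2.63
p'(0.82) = 323.52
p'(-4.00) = 3.01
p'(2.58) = 1.28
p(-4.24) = -2.53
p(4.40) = -3.30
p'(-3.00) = -0.23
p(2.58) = -0.97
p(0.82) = -20.48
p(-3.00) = -0.68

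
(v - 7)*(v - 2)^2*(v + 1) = v^4 - 10*v^3 + 21*v^2 + 4*v - 28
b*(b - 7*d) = b^2 - 7*b*d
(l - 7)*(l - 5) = l^2 - 12*l + 35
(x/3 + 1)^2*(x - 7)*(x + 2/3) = x^4/9 - x^3/27 - 101*x^2/27 - 85*x/9 - 14/3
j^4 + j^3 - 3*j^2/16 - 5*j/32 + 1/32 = (j - 1/4)^2*(j + 1/2)*(j + 1)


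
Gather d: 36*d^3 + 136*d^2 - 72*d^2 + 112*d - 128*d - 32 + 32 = 36*d^3 + 64*d^2 - 16*d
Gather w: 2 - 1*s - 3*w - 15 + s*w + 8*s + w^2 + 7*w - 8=7*s + w^2 + w*(s + 4) - 21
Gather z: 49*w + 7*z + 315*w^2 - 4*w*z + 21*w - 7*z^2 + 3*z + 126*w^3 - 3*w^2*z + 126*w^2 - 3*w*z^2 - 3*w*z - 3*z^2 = 126*w^3 + 441*w^2 + 70*w + z^2*(-3*w - 10) + z*(-3*w^2 - 7*w + 10)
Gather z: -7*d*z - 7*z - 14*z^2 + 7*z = -7*d*z - 14*z^2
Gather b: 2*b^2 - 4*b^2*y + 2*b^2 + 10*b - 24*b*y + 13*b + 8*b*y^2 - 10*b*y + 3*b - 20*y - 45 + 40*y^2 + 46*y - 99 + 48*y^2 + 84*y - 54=b^2*(4 - 4*y) + b*(8*y^2 - 34*y + 26) + 88*y^2 + 110*y - 198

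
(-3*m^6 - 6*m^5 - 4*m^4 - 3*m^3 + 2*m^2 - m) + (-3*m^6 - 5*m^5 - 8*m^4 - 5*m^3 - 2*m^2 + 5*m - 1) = -6*m^6 - 11*m^5 - 12*m^4 - 8*m^3 + 4*m - 1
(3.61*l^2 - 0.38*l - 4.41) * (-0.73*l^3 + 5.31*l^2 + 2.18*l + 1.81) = -2.6353*l^5 + 19.4465*l^4 + 9.0713*l^3 - 17.7114*l^2 - 10.3016*l - 7.9821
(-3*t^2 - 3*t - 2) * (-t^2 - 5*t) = 3*t^4 + 18*t^3 + 17*t^2 + 10*t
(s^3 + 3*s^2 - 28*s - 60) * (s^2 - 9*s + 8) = s^5 - 6*s^4 - 47*s^3 + 216*s^2 + 316*s - 480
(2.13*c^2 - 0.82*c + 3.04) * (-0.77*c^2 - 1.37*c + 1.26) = -1.6401*c^4 - 2.2867*c^3 + 1.4664*c^2 - 5.198*c + 3.8304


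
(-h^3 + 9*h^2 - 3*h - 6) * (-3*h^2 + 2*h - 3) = 3*h^5 - 29*h^4 + 30*h^3 - 15*h^2 - 3*h + 18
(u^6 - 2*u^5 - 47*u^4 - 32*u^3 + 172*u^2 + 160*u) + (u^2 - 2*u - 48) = u^6 - 2*u^5 - 47*u^4 - 32*u^3 + 173*u^2 + 158*u - 48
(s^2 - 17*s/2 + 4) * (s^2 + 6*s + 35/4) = s^4 - 5*s^3/2 - 153*s^2/4 - 403*s/8 + 35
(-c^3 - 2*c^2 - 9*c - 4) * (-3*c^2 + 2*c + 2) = 3*c^5 + 4*c^4 + 21*c^3 - 10*c^2 - 26*c - 8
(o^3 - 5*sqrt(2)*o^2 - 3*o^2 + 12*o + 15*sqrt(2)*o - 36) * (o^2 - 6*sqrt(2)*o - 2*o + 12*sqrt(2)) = o^5 - 11*sqrt(2)*o^4 - 5*o^4 + 55*sqrt(2)*o^3 + 78*o^3 - 360*o^2 - 138*sqrt(2)*o^2 + 432*o + 360*sqrt(2)*o - 432*sqrt(2)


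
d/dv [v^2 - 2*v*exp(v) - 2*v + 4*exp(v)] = -2*v*exp(v) + 2*v + 2*exp(v) - 2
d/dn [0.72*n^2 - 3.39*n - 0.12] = 1.44*n - 3.39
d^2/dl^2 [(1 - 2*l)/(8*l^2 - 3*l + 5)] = 2*(-(2*l - 1)*(16*l - 3)^2 + 2*(24*l - 7)*(8*l^2 - 3*l + 5))/(8*l^2 - 3*l + 5)^3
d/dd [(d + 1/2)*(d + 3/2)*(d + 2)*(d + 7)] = 4*d^3 + 33*d^2 + 131*d/2 + 139/4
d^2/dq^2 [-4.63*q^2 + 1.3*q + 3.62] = -9.26000000000000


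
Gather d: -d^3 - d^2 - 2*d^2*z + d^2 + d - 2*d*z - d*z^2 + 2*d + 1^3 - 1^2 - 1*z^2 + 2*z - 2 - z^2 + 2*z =-d^3 - 2*d^2*z + d*(-z^2 - 2*z + 3) - 2*z^2 + 4*z - 2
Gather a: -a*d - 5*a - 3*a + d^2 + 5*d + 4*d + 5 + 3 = a*(-d - 8) + d^2 + 9*d + 8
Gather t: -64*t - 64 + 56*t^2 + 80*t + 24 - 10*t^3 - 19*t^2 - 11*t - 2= -10*t^3 + 37*t^2 + 5*t - 42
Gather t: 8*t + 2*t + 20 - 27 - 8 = 10*t - 15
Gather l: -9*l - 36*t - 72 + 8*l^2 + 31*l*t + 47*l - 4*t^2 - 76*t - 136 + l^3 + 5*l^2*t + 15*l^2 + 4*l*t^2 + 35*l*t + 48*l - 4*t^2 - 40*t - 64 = l^3 + l^2*(5*t + 23) + l*(4*t^2 + 66*t + 86) - 8*t^2 - 152*t - 272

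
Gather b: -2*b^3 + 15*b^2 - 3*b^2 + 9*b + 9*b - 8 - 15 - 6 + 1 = -2*b^3 + 12*b^2 + 18*b - 28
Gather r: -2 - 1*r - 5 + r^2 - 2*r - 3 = r^2 - 3*r - 10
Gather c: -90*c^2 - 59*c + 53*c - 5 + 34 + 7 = -90*c^2 - 6*c + 36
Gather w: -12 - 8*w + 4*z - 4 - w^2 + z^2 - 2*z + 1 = -w^2 - 8*w + z^2 + 2*z - 15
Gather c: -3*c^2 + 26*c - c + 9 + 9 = -3*c^2 + 25*c + 18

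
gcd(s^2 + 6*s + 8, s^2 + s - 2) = s + 2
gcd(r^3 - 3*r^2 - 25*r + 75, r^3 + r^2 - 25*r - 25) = r^2 - 25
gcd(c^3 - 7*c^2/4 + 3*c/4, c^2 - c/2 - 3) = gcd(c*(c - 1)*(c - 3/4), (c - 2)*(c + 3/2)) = 1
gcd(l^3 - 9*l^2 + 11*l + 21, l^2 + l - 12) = l - 3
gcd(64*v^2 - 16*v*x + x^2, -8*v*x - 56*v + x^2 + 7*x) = -8*v + x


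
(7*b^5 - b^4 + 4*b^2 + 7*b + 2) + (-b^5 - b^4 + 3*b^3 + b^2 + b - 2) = 6*b^5 - 2*b^4 + 3*b^3 + 5*b^2 + 8*b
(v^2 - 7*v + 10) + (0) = v^2 - 7*v + 10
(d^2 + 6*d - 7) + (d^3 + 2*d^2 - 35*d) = d^3 + 3*d^2 - 29*d - 7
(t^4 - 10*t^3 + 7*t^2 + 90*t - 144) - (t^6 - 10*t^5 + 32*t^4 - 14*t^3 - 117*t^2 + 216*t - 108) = -t^6 + 10*t^5 - 31*t^4 + 4*t^3 + 124*t^2 - 126*t - 36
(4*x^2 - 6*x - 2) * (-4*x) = -16*x^3 + 24*x^2 + 8*x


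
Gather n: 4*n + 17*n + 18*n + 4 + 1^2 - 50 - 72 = 39*n - 117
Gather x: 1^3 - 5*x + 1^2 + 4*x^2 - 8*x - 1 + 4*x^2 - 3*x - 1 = 8*x^2 - 16*x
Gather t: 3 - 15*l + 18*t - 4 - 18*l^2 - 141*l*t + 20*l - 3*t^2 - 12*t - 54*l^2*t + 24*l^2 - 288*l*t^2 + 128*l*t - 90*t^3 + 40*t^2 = 6*l^2 + 5*l - 90*t^3 + t^2*(37 - 288*l) + t*(-54*l^2 - 13*l + 6) - 1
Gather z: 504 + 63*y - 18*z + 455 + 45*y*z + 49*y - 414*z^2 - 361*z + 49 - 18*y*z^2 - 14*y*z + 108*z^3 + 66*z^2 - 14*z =112*y + 108*z^3 + z^2*(-18*y - 348) + z*(31*y - 393) + 1008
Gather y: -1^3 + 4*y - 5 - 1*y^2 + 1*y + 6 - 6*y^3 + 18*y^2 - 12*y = -6*y^3 + 17*y^2 - 7*y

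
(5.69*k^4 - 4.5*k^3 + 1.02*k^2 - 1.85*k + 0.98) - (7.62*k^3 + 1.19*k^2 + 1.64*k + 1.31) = 5.69*k^4 - 12.12*k^3 - 0.17*k^2 - 3.49*k - 0.33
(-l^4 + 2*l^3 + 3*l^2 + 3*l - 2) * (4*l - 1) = -4*l^5 + 9*l^4 + 10*l^3 + 9*l^2 - 11*l + 2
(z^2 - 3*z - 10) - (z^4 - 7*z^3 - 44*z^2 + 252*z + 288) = -z^4 + 7*z^3 + 45*z^2 - 255*z - 298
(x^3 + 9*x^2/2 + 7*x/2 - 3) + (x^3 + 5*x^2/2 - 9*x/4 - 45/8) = 2*x^3 + 7*x^2 + 5*x/4 - 69/8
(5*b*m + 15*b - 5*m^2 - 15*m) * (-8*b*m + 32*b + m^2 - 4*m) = -40*b^2*m^2 + 40*b^2*m + 480*b^2 + 45*b*m^3 - 45*b*m^2 - 540*b*m - 5*m^4 + 5*m^3 + 60*m^2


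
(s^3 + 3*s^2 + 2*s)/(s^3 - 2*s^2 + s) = (s^2 + 3*s + 2)/(s^2 - 2*s + 1)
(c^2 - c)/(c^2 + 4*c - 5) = c/(c + 5)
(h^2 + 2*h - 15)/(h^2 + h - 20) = (h - 3)/(h - 4)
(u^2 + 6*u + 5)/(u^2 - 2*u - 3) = (u + 5)/(u - 3)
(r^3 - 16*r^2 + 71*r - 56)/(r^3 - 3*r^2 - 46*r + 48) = (r - 7)/(r + 6)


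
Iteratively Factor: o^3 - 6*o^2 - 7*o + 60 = (o - 5)*(o^2 - o - 12) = (o - 5)*(o - 4)*(o + 3)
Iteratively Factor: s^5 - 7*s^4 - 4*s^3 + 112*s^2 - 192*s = (s - 4)*(s^4 - 3*s^3 - 16*s^2 + 48*s) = (s - 4)^2*(s^3 + s^2 - 12*s) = (s - 4)^2*(s + 4)*(s^2 - 3*s) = s*(s - 4)^2*(s + 4)*(s - 3)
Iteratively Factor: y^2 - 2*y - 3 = (y + 1)*(y - 3)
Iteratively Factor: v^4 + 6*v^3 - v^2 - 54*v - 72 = (v + 3)*(v^3 + 3*v^2 - 10*v - 24) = (v + 2)*(v + 3)*(v^2 + v - 12) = (v - 3)*(v + 2)*(v + 3)*(v + 4)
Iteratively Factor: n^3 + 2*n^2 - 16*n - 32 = (n - 4)*(n^2 + 6*n + 8) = (n - 4)*(n + 2)*(n + 4)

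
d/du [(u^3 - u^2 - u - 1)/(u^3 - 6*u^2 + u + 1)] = u*(-5*u^3 + 4*u^2 - u - 14)/(u^6 - 12*u^5 + 38*u^4 - 10*u^3 - 11*u^2 + 2*u + 1)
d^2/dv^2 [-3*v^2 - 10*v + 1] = -6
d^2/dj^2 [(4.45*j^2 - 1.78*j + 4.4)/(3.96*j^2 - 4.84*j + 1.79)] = (114.754464*j^3 + 224.73396*j^2 - 430.288848*j + 141.441434)/(62.099136*j^6 - 227.696832*j^5 + 362.50632*j^4 - 319.22704*j^3 + 163.86018*j^2 - 46.523532*j + 5.735339)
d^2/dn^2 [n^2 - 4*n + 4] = 2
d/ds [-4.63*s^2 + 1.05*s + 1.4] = 1.05 - 9.26*s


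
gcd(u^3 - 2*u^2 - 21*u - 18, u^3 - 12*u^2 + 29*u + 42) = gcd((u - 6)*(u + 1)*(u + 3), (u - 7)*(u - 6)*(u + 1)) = u^2 - 5*u - 6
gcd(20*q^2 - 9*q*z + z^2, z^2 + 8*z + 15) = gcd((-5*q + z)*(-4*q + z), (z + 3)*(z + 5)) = 1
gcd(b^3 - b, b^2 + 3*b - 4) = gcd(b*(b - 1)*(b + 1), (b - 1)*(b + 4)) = b - 1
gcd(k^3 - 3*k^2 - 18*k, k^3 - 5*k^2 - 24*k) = k^2 + 3*k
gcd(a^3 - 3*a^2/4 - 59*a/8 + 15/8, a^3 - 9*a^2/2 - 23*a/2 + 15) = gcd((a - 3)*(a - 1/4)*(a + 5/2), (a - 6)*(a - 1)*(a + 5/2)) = a + 5/2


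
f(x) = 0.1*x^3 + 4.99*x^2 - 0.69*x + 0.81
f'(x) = 0.3*x^2 + 9.98*x - 0.69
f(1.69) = 14.38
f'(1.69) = 17.03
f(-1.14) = 7.93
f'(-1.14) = -11.68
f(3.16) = 51.61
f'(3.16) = 33.84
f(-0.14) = 1.00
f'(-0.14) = -2.08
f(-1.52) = 13.04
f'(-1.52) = -15.17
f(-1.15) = 8.05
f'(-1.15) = -11.77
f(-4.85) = 110.13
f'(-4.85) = -42.04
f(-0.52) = 2.50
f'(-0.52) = -5.80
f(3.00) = 46.35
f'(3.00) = 31.95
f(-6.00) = 162.99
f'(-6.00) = -49.77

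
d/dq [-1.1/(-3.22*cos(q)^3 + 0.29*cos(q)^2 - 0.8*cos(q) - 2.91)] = (10.626*cos(q)^2 - 0.638*cos(q) + 0.88)*sin(q)/(3.22*cos(q)^3 - 0.29*cos(q)^2 + 0.8*cos(q) + 2.91)^2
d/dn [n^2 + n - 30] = 2*n + 1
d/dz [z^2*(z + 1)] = z*(3*z + 2)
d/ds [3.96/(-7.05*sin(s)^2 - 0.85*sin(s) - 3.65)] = (55.836*sin(s) + 3.366)*cos(s)/(7.05*sin(s)^2 + 0.85*sin(s) + 3.65)^2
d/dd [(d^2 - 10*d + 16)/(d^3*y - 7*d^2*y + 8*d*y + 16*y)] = (-d^3 + 16*d^2 - 46*d + 72)/(y*(d^5 - 10*d^4 + 25*d^3 + 20*d^2 - 80*d - 64))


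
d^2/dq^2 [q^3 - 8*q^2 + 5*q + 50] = 6*q - 16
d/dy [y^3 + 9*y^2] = 3*y*(y + 6)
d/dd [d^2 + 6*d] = 2*d + 6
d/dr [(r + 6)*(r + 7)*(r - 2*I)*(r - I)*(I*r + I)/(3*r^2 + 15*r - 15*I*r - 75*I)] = (3*I*r^6 + r^5*(26 + 48*I) + r^4*(422 + 218*I) + r^3*(2350 - 190*I) + r^2*(4744 - 3795*I) + r*(700 - 8082*I) - 2330 - 2730*I)/(3*r^4 + r^3*(30 - 30*I) - 300*I*r^2 + r*(-750 - 750*I) - 1875)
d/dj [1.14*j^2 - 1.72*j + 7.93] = 2.28*j - 1.72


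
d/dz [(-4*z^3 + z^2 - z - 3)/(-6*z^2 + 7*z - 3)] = (24*z^4 - 56*z^3 + 37*z^2 - 42*z + 24)/(36*z^4 - 84*z^3 + 85*z^2 - 42*z + 9)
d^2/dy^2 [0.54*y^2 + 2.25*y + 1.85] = 1.08000000000000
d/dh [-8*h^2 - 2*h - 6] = -16*h - 2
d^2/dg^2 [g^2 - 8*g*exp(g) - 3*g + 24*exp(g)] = -8*g*exp(g) + 8*exp(g) + 2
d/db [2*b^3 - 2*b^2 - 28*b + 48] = 6*b^2 - 4*b - 28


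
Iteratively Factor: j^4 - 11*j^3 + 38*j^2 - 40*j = (j - 5)*(j^3 - 6*j^2 + 8*j) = (j - 5)*(j - 2)*(j^2 - 4*j) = (j - 5)*(j - 4)*(j - 2)*(j)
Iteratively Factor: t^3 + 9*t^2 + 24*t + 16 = (t + 4)*(t^2 + 5*t + 4) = (t + 4)^2*(t + 1)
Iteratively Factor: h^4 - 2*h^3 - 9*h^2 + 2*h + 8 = (h - 1)*(h^3 - h^2 - 10*h - 8) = (h - 1)*(h + 1)*(h^2 - 2*h - 8) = (h - 4)*(h - 1)*(h + 1)*(h + 2)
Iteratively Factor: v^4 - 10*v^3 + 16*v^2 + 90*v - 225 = (v - 5)*(v^3 - 5*v^2 - 9*v + 45) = (v - 5)*(v - 3)*(v^2 - 2*v - 15) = (v - 5)*(v - 3)*(v + 3)*(v - 5)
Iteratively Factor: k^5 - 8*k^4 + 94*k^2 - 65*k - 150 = (k + 3)*(k^4 - 11*k^3 + 33*k^2 - 5*k - 50) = (k - 5)*(k + 3)*(k^3 - 6*k^2 + 3*k + 10) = (k - 5)^2*(k + 3)*(k^2 - k - 2) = (k - 5)^2*(k - 2)*(k + 3)*(k + 1)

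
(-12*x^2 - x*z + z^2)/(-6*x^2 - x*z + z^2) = (12*x^2 + x*z - z^2)/(6*x^2 + x*z - z^2)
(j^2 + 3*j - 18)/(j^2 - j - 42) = (j - 3)/(j - 7)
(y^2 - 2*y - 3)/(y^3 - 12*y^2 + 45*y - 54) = (y + 1)/(y^2 - 9*y + 18)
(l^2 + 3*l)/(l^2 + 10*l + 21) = l/(l + 7)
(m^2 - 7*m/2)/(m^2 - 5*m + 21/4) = 2*m/(2*m - 3)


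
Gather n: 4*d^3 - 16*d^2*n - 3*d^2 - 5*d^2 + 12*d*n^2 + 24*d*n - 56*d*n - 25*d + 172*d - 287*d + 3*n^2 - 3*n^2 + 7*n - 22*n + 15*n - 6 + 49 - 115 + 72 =4*d^3 - 8*d^2 + 12*d*n^2 - 140*d + n*(-16*d^2 - 32*d)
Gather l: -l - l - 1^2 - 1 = -2*l - 2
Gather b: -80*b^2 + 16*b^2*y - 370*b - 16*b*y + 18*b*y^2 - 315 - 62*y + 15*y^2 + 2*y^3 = b^2*(16*y - 80) + b*(18*y^2 - 16*y - 370) + 2*y^3 + 15*y^2 - 62*y - 315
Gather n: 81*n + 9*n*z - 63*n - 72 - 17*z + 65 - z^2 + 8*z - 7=n*(9*z + 18) - z^2 - 9*z - 14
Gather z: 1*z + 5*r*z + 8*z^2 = 8*z^2 + z*(5*r + 1)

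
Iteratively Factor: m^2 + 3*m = (m + 3)*(m)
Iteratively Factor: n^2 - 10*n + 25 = (n - 5)*(n - 5)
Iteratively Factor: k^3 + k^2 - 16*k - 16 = (k + 4)*(k^2 - 3*k - 4) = (k + 1)*(k + 4)*(k - 4)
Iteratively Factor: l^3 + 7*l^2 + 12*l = (l + 4)*(l^2 + 3*l) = l*(l + 4)*(l + 3)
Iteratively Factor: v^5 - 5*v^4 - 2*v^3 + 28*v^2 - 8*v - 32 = (v - 2)*(v^4 - 3*v^3 - 8*v^2 + 12*v + 16) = (v - 2)*(v + 1)*(v^3 - 4*v^2 - 4*v + 16) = (v - 2)^2*(v + 1)*(v^2 - 2*v - 8) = (v - 4)*(v - 2)^2*(v + 1)*(v + 2)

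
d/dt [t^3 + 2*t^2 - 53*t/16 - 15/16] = 3*t^2 + 4*t - 53/16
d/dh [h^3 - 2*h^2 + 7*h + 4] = 3*h^2 - 4*h + 7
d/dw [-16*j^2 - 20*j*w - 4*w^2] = -20*j - 8*w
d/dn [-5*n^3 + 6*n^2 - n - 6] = -15*n^2 + 12*n - 1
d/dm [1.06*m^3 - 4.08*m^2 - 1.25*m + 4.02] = 3.18*m^2 - 8.16*m - 1.25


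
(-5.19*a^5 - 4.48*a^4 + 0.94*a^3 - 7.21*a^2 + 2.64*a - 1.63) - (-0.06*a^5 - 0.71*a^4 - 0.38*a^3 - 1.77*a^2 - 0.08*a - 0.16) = -5.13*a^5 - 3.77*a^4 + 1.32*a^3 - 5.44*a^2 + 2.72*a - 1.47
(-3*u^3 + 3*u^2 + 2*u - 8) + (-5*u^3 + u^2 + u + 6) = -8*u^3 + 4*u^2 + 3*u - 2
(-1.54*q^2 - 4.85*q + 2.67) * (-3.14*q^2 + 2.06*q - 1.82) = 4.8356*q^4 + 12.0566*q^3 - 15.572*q^2 + 14.3272*q - 4.8594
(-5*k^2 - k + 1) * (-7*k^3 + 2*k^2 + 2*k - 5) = 35*k^5 - 3*k^4 - 19*k^3 + 25*k^2 + 7*k - 5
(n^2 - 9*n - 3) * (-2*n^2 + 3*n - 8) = -2*n^4 + 21*n^3 - 29*n^2 + 63*n + 24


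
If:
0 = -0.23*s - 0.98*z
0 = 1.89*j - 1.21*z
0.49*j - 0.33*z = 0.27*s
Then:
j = 0.00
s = 0.00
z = 0.00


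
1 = 1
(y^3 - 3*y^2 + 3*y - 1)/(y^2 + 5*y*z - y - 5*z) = (y^2 - 2*y + 1)/(y + 5*z)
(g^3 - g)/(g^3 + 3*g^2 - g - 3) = g/(g + 3)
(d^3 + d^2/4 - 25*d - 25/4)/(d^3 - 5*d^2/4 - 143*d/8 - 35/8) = 2*(d + 5)/(2*d + 7)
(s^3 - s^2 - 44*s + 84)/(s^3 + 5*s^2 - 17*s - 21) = (s^2 - 8*s + 12)/(s^2 - 2*s - 3)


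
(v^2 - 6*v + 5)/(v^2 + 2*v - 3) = (v - 5)/(v + 3)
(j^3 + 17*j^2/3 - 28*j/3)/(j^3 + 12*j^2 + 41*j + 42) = j*(3*j - 4)/(3*(j^2 + 5*j + 6))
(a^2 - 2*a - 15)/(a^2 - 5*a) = (a + 3)/a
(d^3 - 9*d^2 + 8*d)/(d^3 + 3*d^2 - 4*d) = (d - 8)/(d + 4)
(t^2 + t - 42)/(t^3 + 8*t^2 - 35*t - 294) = 1/(t + 7)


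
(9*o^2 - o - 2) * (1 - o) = -9*o^3 + 10*o^2 + o - 2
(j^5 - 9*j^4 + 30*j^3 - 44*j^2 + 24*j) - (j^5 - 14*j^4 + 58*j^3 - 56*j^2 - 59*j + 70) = 5*j^4 - 28*j^3 + 12*j^2 + 83*j - 70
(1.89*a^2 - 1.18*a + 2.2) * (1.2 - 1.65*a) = -3.1185*a^3 + 4.215*a^2 - 5.046*a + 2.64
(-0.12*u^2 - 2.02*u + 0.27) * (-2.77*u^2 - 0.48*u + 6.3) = 0.3324*u^4 + 5.653*u^3 - 0.5343*u^2 - 12.8556*u + 1.701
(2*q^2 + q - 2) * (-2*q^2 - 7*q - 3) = -4*q^4 - 16*q^3 - 9*q^2 + 11*q + 6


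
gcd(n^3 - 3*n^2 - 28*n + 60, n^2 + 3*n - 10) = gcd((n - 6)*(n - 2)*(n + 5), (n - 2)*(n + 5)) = n^2 + 3*n - 10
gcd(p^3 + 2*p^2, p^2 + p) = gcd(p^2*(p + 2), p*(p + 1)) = p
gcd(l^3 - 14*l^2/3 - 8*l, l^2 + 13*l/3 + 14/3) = 1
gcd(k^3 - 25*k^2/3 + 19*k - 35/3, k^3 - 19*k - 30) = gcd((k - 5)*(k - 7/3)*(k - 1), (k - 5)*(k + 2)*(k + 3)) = k - 5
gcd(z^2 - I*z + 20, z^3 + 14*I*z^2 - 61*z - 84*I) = z + 4*I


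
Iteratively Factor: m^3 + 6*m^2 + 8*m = (m)*(m^2 + 6*m + 8) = m*(m + 2)*(m + 4)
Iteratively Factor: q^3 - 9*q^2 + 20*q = (q - 4)*(q^2 - 5*q) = (q - 5)*(q - 4)*(q)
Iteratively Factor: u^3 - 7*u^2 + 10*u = (u - 5)*(u^2 - 2*u) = u*(u - 5)*(u - 2)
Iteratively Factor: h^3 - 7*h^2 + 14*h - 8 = (h - 4)*(h^2 - 3*h + 2) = (h - 4)*(h - 2)*(h - 1)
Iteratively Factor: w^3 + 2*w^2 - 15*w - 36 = (w + 3)*(w^2 - w - 12) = (w - 4)*(w + 3)*(w + 3)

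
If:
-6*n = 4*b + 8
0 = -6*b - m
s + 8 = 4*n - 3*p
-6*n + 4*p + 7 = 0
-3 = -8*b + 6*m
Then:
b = 3/44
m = -9/22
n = -91/66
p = -42/11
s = -68/33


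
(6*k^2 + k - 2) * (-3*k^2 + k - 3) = -18*k^4 + 3*k^3 - 11*k^2 - 5*k + 6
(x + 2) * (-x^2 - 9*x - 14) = -x^3 - 11*x^2 - 32*x - 28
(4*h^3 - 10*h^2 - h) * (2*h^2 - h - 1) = 8*h^5 - 24*h^4 + 4*h^3 + 11*h^2 + h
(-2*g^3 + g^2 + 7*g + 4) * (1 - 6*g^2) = 12*g^5 - 6*g^4 - 44*g^3 - 23*g^2 + 7*g + 4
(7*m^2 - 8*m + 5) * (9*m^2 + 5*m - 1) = 63*m^4 - 37*m^3 - 2*m^2 + 33*m - 5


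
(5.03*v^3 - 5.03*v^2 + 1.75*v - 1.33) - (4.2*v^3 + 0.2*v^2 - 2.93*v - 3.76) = 0.83*v^3 - 5.23*v^2 + 4.68*v + 2.43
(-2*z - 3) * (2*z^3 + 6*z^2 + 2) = -4*z^4 - 18*z^3 - 18*z^2 - 4*z - 6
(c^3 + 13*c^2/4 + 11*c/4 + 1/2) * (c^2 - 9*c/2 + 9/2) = c^5 - 5*c^4/4 - 59*c^3/8 + 11*c^2/4 + 81*c/8 + 9/4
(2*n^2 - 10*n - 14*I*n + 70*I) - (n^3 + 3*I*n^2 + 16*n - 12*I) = -n^3 + 2*n^2 - 3*I*n^2 - 26*n - 14*I*n + 82*I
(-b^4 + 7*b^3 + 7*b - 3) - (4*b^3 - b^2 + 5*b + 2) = -b^4 + 3*b^3 + b^2 + 2*b - 5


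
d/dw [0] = 0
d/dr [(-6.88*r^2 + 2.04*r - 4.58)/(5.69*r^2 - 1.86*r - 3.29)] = (1.1892*r^2 + 97.3908*r - 15.2304)/(32.3761*r^4 - 21.1668*r^3 - 33.9806*r^2 + 12.2388*r + 10.8241)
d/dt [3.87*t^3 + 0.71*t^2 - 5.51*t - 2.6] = 11.61*t^2 + 1.42*t - 5.51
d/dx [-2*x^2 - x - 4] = -4*x - 1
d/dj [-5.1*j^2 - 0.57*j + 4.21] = -10.2*j - 0.57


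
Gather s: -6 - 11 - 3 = -20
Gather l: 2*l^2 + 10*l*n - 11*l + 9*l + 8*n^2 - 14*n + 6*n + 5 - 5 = 2*l^2 + l*(10*n - 2) + 8*n^2 - 8*n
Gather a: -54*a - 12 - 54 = -54*a - 66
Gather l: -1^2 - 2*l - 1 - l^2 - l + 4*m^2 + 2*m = -l^2 - 3*l + 4*m^2 + 2*m - 2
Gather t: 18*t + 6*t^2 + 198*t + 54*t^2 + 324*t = 60*t^2 + 540*t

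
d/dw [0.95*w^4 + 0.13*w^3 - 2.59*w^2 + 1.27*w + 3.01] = 3.8*w^3 + 0.39*w^2 - 5.18*w + 1.27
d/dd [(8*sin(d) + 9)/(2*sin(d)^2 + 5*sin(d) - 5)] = (-36*sin(d) + 8*cos(2*d) - 93)*cos(d)/(5*sin(d) - cos(2*d) - 4)^2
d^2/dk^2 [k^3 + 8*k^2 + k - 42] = 6*k + 16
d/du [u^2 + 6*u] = 2*u + 6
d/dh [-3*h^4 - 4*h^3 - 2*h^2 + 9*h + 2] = -12*h^3 - 12*h^2 - 4*h + 9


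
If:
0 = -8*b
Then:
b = 0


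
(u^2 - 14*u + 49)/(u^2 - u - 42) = (u - 7)/(u + 6)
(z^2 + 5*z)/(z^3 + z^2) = (z + 5)/(z*(z + 1))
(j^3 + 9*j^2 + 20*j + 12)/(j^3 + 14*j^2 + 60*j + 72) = (j + 1)/(j + 6)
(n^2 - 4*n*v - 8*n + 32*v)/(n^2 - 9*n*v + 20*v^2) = (8 - n)/(-n + 5*v)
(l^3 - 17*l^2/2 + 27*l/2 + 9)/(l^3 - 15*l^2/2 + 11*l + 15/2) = (l - 6)/(l - 5)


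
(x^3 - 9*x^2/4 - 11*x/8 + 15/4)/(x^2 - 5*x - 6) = (-8*x^3 + 18*x^2 + 11*x - 30)/(8*(-x^2 + 5*x + 6))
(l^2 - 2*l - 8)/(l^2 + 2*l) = (l - 4)/l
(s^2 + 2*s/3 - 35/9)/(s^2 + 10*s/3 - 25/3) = (s + 7/3)/(s + 5)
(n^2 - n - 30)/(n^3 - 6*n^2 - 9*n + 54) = (n + 5)/(n^2 - 9)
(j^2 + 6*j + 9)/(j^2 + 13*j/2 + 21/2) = 2*(j + 3)/(2*j + 7)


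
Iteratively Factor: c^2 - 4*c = (c - 4)*(c)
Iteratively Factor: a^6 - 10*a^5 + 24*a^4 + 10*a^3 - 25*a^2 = (a + 1)*(a^5 - 11*a^4 + 35*a^3 - 25*a^2) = a*(a + 1)*(a^4 - 11*a^3 + 35*a^2 - 25*a) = a^2*(a + 1)*(a^3 - 11*a^2 + 35*a - 25) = a^2*(a - 5)*(a + 1)*(a^2 - 6*a + 5) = a^2*(a - 5)*(a - 1)*(a + 1)*(a - 5)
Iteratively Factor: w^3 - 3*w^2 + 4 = (w + 1)*(w^2 - 4*w + 4) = (w - 2)*(w + 1)*(w - 2)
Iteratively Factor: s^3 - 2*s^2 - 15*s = (s)*(s^2 - 2*s - 15) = s*(s + 3)*(s - 5)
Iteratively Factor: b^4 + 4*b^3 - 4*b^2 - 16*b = (b + 4)*(b^3 - 4*b) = (b + 2)*(b + 4)*(b^2 - 2*b) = (b - 2)*(b + 2)*(b + 4)*(b)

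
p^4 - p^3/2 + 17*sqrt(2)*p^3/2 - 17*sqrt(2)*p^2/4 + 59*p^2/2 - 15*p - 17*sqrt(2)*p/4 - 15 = (p - 1)*(p + 1/2)*(p + 5*sqrt(2)/2)*(p + 6*sqrt(2))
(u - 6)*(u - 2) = u^2 - 8*u + 12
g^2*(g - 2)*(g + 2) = g^4 - 4*g^2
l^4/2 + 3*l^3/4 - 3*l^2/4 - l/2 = l*(l/2 + 1)*(l - 1)*(l + 1/2)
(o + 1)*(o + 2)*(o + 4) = o^3 + 7*o^2 + 14*o + 8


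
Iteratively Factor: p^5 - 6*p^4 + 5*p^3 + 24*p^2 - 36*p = (p - 2)*(p^4 - 4*p^3 - 3*p^2 + 18*p) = (p - 3)*(p - 2)*(p^3 - p^2 - 6*p) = p*(p - 3)*(p - 2)*(p^2 - p - 6) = p*(p - 3)*(p - 2)*(p + 2)*(p - 3)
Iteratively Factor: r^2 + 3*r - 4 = (r + 4)*(r - 1)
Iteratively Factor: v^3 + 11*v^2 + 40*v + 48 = (v + 3)*(v^2 + 8*v + 16) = (v + 3)*(v + 4)*(v + 4)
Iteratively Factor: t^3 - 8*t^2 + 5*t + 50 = (t + 2)*(t^2 - 10*t + 25) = (t - 5)*(t + 2)*(t - 5)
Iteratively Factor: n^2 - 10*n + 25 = (n - 5)*(n - 5)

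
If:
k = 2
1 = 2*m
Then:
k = 2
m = 1/2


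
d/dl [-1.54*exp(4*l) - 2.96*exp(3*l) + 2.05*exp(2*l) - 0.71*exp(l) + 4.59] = (-6.16*exp(3*l) - 8.88*exp(2*l) + 4.1*exp(l) - 0.71)*exp(l)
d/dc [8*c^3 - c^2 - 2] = 2*c*(12*c - 1)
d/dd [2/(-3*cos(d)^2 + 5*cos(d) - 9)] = 2*(5 - 6*cos(d))*sin(d)/(3*cos(d)^2 - 5*cos(d) + 9)^2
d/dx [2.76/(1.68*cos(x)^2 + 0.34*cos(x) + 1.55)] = (9.2736*cos(x) + 0.9384)*sin(x)/(1.68*cos(x)^2 + 0.34*cos(x) + 1.55)^2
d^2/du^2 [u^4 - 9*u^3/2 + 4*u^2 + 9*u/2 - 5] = 12*u^2 - 27*u + 8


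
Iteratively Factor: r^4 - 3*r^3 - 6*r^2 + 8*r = (r)*(r^3 - 3*r^2 - 6*r + 8) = r*(r - 1)*(r^2 - 2*r - 8) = r*(r - 4)*(r - 1)*(r + 2)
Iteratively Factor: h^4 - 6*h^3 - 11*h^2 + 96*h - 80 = (h + 4)*(h^3 - 10*h^2 + 29*h - 20) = (h - 1)*(h + 4)*(h^2 - 9*h + 20) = (h - 4)*(h - 1)*(h + 4)*(h - 5)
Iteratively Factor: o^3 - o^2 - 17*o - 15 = (o + 3)*(o^2 - 4*o - 5) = (o - 5)*(o + 3)*(o + 1)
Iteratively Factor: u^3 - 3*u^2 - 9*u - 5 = (u + 1)*(u^2 - 4*u - 5) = (u - 5)*(u + 1)*(u + 1)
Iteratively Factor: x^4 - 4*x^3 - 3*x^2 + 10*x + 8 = (x - 4)*(x^3 - 3*x - 2) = (x - 4)*(x + 1)*(x^2 - x - 2) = (x - 4)*(x - 2)*(x + 1)*(x + 1)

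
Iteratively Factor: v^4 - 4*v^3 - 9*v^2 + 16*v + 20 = (v - 5)*(v^3 + v^2 - 4*v - 4) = (v - 5)*(v + 2)*(v^2 - v - 2) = (v - 5)*(v - 2)*(v + 2)*(v + 1)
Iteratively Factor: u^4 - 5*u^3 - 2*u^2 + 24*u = (u - 3)*(u^3 - 2*u^2 - 8*u) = u*(u - 3)*(u^2 - 2*u - 8) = u*(u - 4)*(u - 3)*(u + 2)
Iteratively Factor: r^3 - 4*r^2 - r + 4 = (r + 1)*(r^2 - 5*r + 4) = (r - 4)*(r + 1)*(r - 1)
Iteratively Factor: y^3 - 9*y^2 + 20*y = (y)*(y^2 - 9*y + 20) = y*(y - 4)*(y - 5)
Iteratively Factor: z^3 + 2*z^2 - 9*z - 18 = (z + 2)*(z^2 - 9) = (z - 3)*(z + 2)*(z + 3)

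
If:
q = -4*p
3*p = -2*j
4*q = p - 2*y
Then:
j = -3*y/17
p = 2*y/17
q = -8*y/17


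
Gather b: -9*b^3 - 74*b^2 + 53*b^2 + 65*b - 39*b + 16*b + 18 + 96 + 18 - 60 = -9*b^3 - 21*b^2 + 42*b + 72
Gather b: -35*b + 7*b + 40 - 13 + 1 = 28 - 28*b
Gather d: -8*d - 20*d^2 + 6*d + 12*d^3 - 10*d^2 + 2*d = 12*d^3 - 30*d^2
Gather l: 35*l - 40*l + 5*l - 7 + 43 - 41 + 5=0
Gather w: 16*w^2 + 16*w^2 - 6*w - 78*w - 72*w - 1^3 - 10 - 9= 32*w^2 - 156*w - 20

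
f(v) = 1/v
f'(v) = -1/v^2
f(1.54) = 0.65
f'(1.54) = -0.42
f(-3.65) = -0.27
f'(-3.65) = -0.08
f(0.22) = 4.55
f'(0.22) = -20.66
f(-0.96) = -1.04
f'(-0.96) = -1.09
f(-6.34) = -0.16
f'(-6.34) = -0.02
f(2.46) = 0.41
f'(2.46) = -0.17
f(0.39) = 2.56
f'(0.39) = -6.57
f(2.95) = 0.34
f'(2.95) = -0.11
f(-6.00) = -0.17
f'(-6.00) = -0.03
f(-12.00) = -0.08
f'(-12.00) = -0.00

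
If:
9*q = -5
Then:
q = -5/9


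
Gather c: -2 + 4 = 2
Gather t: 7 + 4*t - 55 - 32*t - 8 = -28*t - 56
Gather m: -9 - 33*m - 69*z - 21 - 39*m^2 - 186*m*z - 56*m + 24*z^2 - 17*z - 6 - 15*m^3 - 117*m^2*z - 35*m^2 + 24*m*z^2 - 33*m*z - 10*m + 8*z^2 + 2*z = -15*m^3 + m^2*(-117*z - 74) + m*(24*z^2 - 219*z - 99) + 32*z^2 - 84*z - 36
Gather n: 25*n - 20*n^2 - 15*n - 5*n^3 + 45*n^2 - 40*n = -5*n^3 + 25*n^2 - 30*n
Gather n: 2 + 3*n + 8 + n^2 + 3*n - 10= n^2 + 6*n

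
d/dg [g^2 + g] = 2*g + 1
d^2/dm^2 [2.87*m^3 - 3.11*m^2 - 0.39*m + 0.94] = 17.22*m - 6.22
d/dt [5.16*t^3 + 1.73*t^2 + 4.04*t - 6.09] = 15.48*t^2 + 3.46*t + 4.04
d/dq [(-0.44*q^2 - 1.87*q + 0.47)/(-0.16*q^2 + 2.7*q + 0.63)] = (-1.4872*q^2 - 0.404*q - 2.4471)/(0.0256*q^4 - 0.864*q^3 + 7.0884*q^2 + 3.402*q + 0.3969)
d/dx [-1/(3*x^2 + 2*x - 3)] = 2*(3*x + 1)/(3*x^2 + 2*x - 3)^2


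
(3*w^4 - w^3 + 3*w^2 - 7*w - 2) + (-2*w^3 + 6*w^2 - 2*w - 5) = 3*w^4 - 3*w^3 + 9*w^2 - 9*w - 7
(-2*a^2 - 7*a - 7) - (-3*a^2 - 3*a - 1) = a^2 - 4*a - 6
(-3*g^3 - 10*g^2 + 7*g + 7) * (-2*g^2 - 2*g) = 6*g^5 + 26*g^4 + 6*g^3 - 28*g^2 - 14*g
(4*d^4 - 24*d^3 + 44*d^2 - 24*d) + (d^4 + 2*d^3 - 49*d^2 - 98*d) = 5*d^4 - 22*d^3 - 5*d^2 - 122*d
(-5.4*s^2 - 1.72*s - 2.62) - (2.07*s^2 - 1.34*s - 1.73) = -7.47*s^2 - 0.38*s - 0.89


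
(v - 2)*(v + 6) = v^2 + 4*v - 12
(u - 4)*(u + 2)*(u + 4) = u^3 + 2*u^2 - 16*u - 32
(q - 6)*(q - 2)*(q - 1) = q^3 - 9*q^2 + 20*q - 12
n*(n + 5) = n^2 + 5*n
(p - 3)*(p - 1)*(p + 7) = p^3 + 3*p^2 - 25*p + 21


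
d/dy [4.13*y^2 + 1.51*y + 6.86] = 8.26*y + 1.51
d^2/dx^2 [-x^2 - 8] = -2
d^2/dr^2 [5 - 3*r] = 0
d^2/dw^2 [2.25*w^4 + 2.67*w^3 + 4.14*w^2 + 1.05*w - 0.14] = 27.0*w^2 + 16.02*w + 8.28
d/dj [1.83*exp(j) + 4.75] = 1.83*exp(j)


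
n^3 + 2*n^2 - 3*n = n*(n - 1)*(n + 3)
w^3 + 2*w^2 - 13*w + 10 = (w - 2)*(w - 1)*(w + 5)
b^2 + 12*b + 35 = (b + 5)*(b + 7)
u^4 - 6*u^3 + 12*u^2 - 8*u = u*(u - 2)^3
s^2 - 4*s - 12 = (s - 6)*(s + 2)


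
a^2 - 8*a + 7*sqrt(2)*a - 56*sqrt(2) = (a - 8)*(a + 7*sqrt(2))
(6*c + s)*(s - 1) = 6*c*s - 6*c + s^2 - s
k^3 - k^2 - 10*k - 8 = (k - 4)*(k + 1)*(k + 2)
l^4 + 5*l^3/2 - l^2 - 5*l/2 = l*(l - 1)*(l + 1)*(l + 5/2)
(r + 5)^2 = r^2 + 10*r + 25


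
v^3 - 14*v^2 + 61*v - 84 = (v - 7)*(v - 4)*(v - 3)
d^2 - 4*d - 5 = (d - 5)*(d + 1)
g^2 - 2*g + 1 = (g - 1)^2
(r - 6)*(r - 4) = r^2 - 10*r + 24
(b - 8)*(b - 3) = b^2 - 11*b + 24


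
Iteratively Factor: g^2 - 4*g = (g)*(g - 4)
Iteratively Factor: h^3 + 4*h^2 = (h + 4)*(h^2) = h*(h + 4)*(h)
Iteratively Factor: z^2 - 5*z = (z - 5)*(z)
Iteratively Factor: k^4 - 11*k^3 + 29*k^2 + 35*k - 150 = (k - 3)*(k^3 - 8*k^2 + 5*k + 50) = (k - 5)*(k - 3)*(k^2 - 3*k - 10) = (k - 5)*(k - 3)*(k + 2)*(k - 5)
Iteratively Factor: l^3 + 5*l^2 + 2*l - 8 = (l - 1)*(l^2 + 6*l + 8) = (l - 1)*(l + 2)*(l + 4)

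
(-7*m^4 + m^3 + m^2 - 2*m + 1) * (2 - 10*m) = 70*m^5 - 24*m^4 - 8*m^3 + 22*m^2 - 14*m + 2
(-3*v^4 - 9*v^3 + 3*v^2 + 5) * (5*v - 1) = -15*v^5 - 42*v^4 + 24*v^3 - 3*v^2 + 25*v - 5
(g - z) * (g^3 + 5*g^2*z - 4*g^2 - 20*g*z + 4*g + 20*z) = g^4 + 4*g^3*z - 4*g^3 - 5*g^2*z^2 - 16*g^2*z + 4*g^2 + 20*g*z^2 + 16*g*z - 20*z^2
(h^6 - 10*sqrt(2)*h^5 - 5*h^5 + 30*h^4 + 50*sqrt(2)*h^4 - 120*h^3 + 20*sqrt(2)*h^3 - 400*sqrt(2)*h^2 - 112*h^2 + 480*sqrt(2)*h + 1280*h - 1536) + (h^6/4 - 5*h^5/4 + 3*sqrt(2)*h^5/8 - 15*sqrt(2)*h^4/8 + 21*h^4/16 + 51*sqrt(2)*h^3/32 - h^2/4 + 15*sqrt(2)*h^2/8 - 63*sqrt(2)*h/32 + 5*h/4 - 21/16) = 5*h^6/4 - 77*sqrt(2)*h^5/8 - 25*h^5/4 + 501*h^4/16 + 385*sqrt(2)*h^4/8 - 120*h^3 + 691*sqrt(2)*h^3/32 - 3185*sqrt(2)*h^2/8 - 449*h^2/4 + 15297*sqrt(2)*h/32 + 5125*h/4 - 24597/16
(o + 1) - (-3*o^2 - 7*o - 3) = 3*o^2 + 8*o + 4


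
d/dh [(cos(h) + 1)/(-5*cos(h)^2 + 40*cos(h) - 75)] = (sin(h)^2 - 2*cos(h) + 22)*sin(h)/(5*(cos(h)^2 - 8*cos(h) + 15)^2)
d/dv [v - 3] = 1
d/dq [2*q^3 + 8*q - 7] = 6*q^2 + 8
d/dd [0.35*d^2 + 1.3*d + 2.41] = 0.7*d + 1.3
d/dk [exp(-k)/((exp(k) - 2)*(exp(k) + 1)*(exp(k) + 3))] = 2*(-2*exp(3*k) - 3*exp(2*k) + 5*exp(k) + 3)*exp(-k)/(exp(6*k) + 4*exp(5*k) - 6*exp(4*k) - 32*exp(3*k) + exp(2*k) + 60*exp(k) + 36)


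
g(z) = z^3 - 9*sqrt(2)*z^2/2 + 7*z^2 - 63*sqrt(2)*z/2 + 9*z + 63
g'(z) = 3*z^2 - 9*sqrt(2)*z + 14*z - 63*sqrt(2)/2 + 9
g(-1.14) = 102.87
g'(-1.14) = -33.10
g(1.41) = 16.95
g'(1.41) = -27.79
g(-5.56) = 108.43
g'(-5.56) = 50.12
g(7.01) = 189.54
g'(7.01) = 120.79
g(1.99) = 2.66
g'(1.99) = -21.14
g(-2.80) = 145.57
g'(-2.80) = -15.59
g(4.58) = 9.61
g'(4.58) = 33.21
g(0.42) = 48.26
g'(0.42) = -34.48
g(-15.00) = -2635.68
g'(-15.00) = 620.37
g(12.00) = 1456.02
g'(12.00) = 411.72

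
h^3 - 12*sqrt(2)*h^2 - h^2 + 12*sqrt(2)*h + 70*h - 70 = (h - 1)*(h - 7*sqrt(2))*(h - 5*sqrt(2))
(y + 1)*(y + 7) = y^2 + 8*y + 7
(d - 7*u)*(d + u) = d^2 - 6*d*u - 7*u^2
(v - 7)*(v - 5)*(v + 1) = v^3 - 11*v^2 + 23*v + 35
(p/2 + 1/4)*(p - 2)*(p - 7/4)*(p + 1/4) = p^4/2 - 3*p^3/2 + 13*p^2/32 + 69*p/64 + 7/32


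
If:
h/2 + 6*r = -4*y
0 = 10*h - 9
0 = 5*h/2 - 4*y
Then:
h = 9/10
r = -9/20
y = 9/16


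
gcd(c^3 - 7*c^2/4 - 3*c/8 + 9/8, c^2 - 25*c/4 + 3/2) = 1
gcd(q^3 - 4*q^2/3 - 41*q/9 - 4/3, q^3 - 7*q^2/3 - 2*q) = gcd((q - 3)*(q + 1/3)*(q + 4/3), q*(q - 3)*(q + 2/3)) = q - 3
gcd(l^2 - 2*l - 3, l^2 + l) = l + 1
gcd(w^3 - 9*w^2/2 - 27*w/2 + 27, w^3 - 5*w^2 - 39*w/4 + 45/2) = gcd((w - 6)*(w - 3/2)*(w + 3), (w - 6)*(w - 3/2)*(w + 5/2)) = w^2 - 15*w/2 + 9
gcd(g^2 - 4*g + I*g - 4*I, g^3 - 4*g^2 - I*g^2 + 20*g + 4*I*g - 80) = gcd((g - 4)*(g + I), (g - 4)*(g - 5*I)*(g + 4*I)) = g - 4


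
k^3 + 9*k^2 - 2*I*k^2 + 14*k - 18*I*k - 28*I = (k + 2)*(k + 7)*(k - 2*I)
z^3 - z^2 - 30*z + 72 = (z - 4)*(z - 3)*(z + 6)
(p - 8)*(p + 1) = p^2 - 7*p - 8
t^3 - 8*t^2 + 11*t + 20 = (t - 5)*(t - 4)*(t + 1)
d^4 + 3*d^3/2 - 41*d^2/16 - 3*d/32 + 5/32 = (d - 1)*(d - 1/4)*(d + 1/4)*(d + 5/2)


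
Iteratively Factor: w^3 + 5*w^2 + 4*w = (w)*(w^2 + 5*w + 4) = w*(w + 4)*(w + 1)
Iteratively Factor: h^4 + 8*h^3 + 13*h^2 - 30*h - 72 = (h + 3)*(h^3 + 5*h^2 - 2*h - 24) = (h - 2)*(h + 3)*(h^2 + 7*h + 12) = (h - 2)*(h + 3)^2*(h + 4)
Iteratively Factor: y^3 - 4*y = (y + 2)*(y^2 - 2*y) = y*(y + 2)*(y - 2)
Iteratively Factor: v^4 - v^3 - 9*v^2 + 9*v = (v)*(v^3 - v^2 - 9*v + 9) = v*(v + 3)*(v^2 - 4*v + 3) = v*(v - 1)*(v + 3)*(v - 3)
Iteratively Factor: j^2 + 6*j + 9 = (j + 3)*(j + 3)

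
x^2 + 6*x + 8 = (x + 2)*(x + 4)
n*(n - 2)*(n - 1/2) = n^3 - 5*n^2/2 + n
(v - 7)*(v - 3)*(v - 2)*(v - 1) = v^4 - 13*v^3 + 53*v^2 - 83*v + 42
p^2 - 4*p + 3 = (p - 3)*(p - 1)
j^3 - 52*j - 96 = (j - 8)*(j + 2)*(j + 6)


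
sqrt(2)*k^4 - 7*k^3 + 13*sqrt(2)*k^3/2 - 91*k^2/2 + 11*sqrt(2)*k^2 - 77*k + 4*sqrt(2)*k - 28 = (k + 2)*(k + 4)*(k - 7*sqrt(2)/2)*(sqrt(2)*k + sqrt(2)/2)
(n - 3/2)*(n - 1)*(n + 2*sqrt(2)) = n^3 - 5*n^2/2 + 2*sqrt(2)*n^2 - 5*sqrt(2)*n + 3*n/2 + 3*sqrt(2)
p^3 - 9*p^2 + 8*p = p*(p - 8)*(p - 1)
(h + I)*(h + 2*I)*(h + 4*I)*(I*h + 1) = I*h^4 - 6*h^3 - 7*I*h^2 - 6*h - 8*I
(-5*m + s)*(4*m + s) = -20*m^2 - m*s + s^2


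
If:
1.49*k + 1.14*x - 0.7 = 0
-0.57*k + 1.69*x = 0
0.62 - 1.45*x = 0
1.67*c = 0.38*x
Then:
No Solution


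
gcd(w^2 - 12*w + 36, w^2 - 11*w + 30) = w - 6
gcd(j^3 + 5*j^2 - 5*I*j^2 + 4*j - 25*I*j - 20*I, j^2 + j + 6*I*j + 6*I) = j + 1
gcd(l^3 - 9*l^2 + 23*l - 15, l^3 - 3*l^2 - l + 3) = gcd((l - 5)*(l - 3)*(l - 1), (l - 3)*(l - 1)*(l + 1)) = l^2 - 4*l + 3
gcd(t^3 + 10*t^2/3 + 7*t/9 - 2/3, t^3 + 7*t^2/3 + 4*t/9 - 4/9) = t^2 + t/3 - 2/9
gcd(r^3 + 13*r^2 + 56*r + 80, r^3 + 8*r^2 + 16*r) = r^2 + 8*r + 16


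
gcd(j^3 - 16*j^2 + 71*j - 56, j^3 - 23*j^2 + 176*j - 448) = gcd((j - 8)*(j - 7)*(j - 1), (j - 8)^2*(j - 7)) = j^2 - 15*j + 56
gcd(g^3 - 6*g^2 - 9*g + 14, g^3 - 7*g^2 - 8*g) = 1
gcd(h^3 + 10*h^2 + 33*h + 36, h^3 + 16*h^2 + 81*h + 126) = h + 3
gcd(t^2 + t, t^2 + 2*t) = t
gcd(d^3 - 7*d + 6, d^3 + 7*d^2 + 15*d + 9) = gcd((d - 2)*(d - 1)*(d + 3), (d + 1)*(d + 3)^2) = d + 3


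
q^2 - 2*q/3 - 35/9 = (q - 7/3)*(q + 5/3)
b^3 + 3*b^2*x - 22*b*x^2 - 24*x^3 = (b - 4*x)*(b + x)*(b + 6*x)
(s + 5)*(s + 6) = s^2 + 11*s + 30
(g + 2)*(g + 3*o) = g^2 + 3*g*o + 2*g + 6*o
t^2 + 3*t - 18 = (t - 3)*(t + 6)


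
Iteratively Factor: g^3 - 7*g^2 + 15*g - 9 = (g - 3)*(g^2 - 4*g + 3) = (g - 3)*(g - 1)*(g - 3)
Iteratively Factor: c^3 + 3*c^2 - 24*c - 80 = (c + 4)*(c^2 - c - 20) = (c - 5)*(c + 4)*(c + 4)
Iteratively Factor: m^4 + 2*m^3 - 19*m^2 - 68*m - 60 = (m + 2)*(m^3 - 19*m - 30) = (m - 5)*(m + 2)*(m^2 + 5*m + 6) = (m - 5)*(m + 2)^2*(m + 3)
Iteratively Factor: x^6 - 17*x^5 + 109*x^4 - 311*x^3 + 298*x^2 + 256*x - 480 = (x - 3)*(x^5 - 14*x^4 + 67*x^3 - 110*x^2 - 32*x + 160) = (x - 4)*(x - 3)*(x^4 - 10*x^3 + 27*x^2 - 2*x - 40) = (x - 5)*(x - 4)*(x - 3)*(x^3 - 5*x^2 + 2*x + 8) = (x - 5)*(x - 4)^2*(x - 3)*(x^2 - x - 2) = (x - 5)*(x - 4)^2*(x - 3)*(x - 2)*(x + 1)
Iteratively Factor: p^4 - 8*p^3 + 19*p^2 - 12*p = (p - 1)*(p^3 - 7*p^2 + 12*p) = p*(p - 1)*(p^2 - 7*p + 12) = p*(p - 4)*(p - 1)*(p - 3)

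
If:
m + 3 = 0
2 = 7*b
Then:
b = 2/7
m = -3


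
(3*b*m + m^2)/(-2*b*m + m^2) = (-3*b - m)/(2*b - m)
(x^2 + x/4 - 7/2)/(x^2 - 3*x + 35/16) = 4*(x + 2)/(4*x - 5)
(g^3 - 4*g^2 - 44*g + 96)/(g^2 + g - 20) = (g^3 - 4*g^2 - 44*g + 96)/(g^2 + g - 20)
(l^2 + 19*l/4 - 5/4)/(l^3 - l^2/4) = (l + 5)/l^2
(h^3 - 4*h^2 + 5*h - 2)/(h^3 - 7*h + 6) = (h - 1)/(h + 3)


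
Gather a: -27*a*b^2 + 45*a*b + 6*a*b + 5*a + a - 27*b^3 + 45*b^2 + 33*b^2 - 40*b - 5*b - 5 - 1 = a*(-27*b^2 + 51*b + 6) - 27*b^3 + 78*b^2 - 45*b - 6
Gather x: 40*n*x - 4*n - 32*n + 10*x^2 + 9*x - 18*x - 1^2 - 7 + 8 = -36*n + 10*x^2 + x*(40*n - 9)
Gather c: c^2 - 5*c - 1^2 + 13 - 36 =c^2 - 5*c - 24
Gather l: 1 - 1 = 0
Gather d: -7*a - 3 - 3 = -7*a - 6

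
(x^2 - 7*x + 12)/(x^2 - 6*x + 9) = (x - 4)/(x - 3)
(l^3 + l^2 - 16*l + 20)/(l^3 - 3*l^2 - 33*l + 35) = (l^2 - 4*l + 4)/(l^2 - 8*l + 7)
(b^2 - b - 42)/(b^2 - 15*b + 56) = (b + 6)/(b - 8)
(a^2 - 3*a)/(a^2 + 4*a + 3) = a*(a - 3)/(a^2 + 4*a + 3)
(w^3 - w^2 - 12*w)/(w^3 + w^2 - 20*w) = (w + 3)/(w + 5)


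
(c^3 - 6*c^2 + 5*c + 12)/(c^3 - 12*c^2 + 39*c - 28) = (c^2 - 2*c - 3)/(c^2 - 8*c + 7)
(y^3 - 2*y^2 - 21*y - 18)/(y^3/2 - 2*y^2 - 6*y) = 2*(y^2 + 4*y + 3)/(y*(y + 2))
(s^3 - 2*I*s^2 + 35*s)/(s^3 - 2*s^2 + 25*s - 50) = s*(s - 7*I)/(s^2 - s*(2 + 5*I) + 10*I)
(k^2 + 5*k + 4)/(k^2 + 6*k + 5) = (k + 4)/(k + 5)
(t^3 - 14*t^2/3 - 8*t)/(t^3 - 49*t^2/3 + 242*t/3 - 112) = t*(3*t + 4)/(3*t^2 - 31*t + 56)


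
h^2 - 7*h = h*(h - 7)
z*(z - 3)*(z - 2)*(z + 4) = z^4 - z^3 - 14*z^2 + 24*z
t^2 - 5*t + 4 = (t - 4)*(t - 1)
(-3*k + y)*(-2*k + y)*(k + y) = 6*k^3 + k^2*y - 4*k*y^2 + y^3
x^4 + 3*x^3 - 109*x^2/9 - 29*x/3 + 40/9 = (x - 8/3)*(x - 1/3)*(x + 1)*(x + 5)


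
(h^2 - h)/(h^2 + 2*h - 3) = h/(h + 3)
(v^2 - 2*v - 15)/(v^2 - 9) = (v - 5)/(v - 3)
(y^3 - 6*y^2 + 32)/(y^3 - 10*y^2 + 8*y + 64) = (y - 4)/(y - 8)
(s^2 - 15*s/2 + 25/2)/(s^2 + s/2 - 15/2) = (s - 5)/(s + 3)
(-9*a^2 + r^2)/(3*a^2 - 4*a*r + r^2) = (3*a + r)/(-a + r)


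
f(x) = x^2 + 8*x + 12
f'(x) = 2*x + 8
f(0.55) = 16.70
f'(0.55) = 9.10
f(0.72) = 18.28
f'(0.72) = 9.44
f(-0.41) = 8.89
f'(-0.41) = 7.18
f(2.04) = 32.48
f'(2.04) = 12.08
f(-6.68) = 3.18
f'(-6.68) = -5.36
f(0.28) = 14.32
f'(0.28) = 8.56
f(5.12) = 79.17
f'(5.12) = 18.24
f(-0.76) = 6.50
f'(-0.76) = 6.48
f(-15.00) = 117.00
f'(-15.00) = -22.00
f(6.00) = 96.00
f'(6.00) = 20.00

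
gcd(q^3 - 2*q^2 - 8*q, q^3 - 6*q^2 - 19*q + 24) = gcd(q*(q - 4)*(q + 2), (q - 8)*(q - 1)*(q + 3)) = 1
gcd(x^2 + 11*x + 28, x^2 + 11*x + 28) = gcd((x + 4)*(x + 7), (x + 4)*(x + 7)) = x^2 + 11*x + 28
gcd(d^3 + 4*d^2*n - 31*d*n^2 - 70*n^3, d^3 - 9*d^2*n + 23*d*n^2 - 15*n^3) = d - 5*n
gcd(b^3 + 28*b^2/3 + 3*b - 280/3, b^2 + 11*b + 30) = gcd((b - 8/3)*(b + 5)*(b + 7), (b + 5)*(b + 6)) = b + 5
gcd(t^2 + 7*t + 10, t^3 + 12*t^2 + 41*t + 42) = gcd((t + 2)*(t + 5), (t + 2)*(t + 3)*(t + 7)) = t + 2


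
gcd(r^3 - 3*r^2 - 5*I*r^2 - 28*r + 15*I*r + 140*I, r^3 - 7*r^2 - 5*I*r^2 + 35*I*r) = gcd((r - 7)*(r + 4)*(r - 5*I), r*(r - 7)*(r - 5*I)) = r^2 + r*(-7 - 5*I) + 35*I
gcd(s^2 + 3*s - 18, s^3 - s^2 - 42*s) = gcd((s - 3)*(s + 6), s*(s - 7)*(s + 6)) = s + 6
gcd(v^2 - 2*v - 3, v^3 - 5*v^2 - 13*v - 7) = v + 1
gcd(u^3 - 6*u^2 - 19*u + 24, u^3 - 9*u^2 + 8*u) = u^2 - 9*u + 8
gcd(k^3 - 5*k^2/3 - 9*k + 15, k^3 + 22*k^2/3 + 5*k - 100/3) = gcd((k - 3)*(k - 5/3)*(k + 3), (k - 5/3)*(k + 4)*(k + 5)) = k - 5/3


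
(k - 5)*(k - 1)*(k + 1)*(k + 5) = k^4 - 26*k^2 + 25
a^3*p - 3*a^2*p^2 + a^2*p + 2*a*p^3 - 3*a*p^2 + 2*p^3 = (a - 2*p)*(a - p)*(a*p + p)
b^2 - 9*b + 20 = (b - 5)*(b - 4)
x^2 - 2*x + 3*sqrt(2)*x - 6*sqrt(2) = (x - 2)*(x + 3*sqrt(2))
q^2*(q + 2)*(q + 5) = q^4 + 7*q^3 + 10*q^2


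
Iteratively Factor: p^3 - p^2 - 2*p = (p + 1)*(p^2 - 2*p) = (p - 2)*(p + 1)*(p)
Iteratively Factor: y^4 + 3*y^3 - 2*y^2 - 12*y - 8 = (y + 1)*(y^3 + 2*y^2 - 4*y - 8) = (y + 1)*(y + 2)*(y^2 - 4) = (y + 1)*(y + 2)^2*(y - 2)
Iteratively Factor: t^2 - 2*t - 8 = (t + 2)*(t - 4)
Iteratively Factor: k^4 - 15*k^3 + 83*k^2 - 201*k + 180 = (k - 5)*(k^3 - 10*k^2 + 33*k - 36) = (k - 5)*(k - 3)*(k^2 - 7*k + 12) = (k - 5)*(k - 4)*(k - 3)*(k - 3)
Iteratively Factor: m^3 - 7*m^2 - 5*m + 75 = (m - 5)*(m^2 - 2*m - 15) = (m - 5)^2*(m + 3)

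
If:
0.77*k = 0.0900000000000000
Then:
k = 0.12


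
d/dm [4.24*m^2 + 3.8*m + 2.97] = 8.48*m + 3.8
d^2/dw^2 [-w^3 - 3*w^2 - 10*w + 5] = -6*w - 6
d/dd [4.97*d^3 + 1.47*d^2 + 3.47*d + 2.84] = 14.91*d^2 + 2.94*d + 3.47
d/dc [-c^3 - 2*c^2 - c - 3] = -3*c^2 - 4*c - 1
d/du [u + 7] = 1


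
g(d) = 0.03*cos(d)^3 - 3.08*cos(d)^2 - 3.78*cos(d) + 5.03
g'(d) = -0.09*sin(d)*cos(d)^2 + 6.16*sin(d)*cos(d) + 3.78*sin(d)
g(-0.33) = -1.28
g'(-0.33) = -3.09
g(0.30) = -1.37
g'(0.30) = 2.83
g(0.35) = -1.21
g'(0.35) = 3.25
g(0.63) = -0.02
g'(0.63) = 5.12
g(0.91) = 1.56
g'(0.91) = 5.94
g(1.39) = 4.25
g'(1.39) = 4.81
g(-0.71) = 0.41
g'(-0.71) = -5.48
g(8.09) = 5.75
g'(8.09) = 2.27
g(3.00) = 5.72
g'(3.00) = -0.34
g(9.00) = 5.89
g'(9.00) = -0.79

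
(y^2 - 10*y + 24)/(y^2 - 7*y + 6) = (y - 4)/(y - 1)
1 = 1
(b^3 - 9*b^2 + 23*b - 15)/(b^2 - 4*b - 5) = (b^2 - 4*b + 3)/(b + 1)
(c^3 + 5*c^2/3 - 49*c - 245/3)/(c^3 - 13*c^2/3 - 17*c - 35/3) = (c + 7)/(c + 1)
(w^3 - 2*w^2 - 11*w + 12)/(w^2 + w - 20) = (w^2 + 2*w - 3)/(w + 5)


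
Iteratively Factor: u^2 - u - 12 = (u - 4)*(u + 3)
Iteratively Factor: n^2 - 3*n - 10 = (n - 5)*(n + 2)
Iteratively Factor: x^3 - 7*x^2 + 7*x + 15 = (x + 1)*(x^2 - 8*x + 15) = (x - 3)*(x + 1)*(x - 5)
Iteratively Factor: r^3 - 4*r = (r + 2)*(r^2 - 2*r) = r*(r + 2)*(r - 2)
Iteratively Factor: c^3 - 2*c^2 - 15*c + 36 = (c - 3)*(c^2 + c - 12) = (c - 3)*(c + 4)*(c - 3)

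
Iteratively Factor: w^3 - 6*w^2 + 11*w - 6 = (w - 1)*(w^2 - 5*w + 6) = (w - 2)*(w - 1)*(w - 3)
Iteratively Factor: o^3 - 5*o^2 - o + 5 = (o + 1)*(o^2 - 6*o + 5) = (o - 5)*(o + 1)*(o - 1)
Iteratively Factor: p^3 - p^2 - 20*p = (p + 4)*(p^2 - 5*p) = (p - 5)*(p + 4)*(p)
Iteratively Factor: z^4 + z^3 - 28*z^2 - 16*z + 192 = (z - 3)*(z^3 + 4*z^2 - 16*z - 64) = (z - 3)*(z + 4)*(z^2 - 16) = (z - 3)*(z + 4)^2*(z - 4)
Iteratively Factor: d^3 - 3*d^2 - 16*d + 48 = (d - 4)*(d^2 + d - 12) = (d - 4)*(d - 3)*(d + 4)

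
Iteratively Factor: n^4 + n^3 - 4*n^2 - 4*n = (n + 2)*(n^3 - n^2 - 2*n) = (n + 1)*(n + 2)*(n^2 - 2*n) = n*(n + 1)*(n + 2)*(n - 2)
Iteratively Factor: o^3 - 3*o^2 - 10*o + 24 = (o - 4)*(o^2 + o - 6) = (o - 4)*(o - 2)*(o + 3)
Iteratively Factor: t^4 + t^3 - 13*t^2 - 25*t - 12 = (t + 1)*(t^3 - 13*t - 12) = (t + 1)*(t + 3)*(t^2 - 3*t - 4) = (t + 1)^2*(t + 3)*(t - 4)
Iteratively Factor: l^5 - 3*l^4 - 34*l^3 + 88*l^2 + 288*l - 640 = (l - 4)*(l^4 + l^3 - 30*l^2 - 32*l + 160) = (l - 4)*(l + 4)*(l^3 - 3*l^2 - 18*l + 40) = (l - 5)*(l - 4)*(l + 4)*(l^2 + 2*l - 8) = (l - 5)*(l - 4)*(l + 4)^2*(l - 2)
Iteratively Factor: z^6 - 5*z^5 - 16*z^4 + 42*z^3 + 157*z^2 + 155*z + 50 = (z - 5)*(z^5 - 16*z^3 - 38*z^2 - 33*z - 10) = (z - 5)*(z + 1)*(z^4 - z^3 - 15*z^2 - 23*z - 10) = (z - 5)*(z + 1)*(z + 2)*(z^3 - 3*z^2 - 9*z - 5) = (z - 5)^2*(z + 1)*(z + 2)*(z^2 + 2*z + 1) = (z - 5)^2*(z + 1)^2*(z + 2)*(z + 1)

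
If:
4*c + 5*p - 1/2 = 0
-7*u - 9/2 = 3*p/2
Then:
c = 35*u/6 + 31/8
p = -14*u/3 - 3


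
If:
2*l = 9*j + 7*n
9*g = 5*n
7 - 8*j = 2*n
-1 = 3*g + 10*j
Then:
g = 13/2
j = -41/20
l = 1269/40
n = 117/10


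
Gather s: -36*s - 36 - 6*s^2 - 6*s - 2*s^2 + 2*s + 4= -8*s^2 - 40*s - 32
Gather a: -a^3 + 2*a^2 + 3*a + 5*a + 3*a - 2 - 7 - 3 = -a^3 + 2*a^2 + 11*a - 12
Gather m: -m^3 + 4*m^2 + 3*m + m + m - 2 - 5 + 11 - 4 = -m^3 + 4*m^2 + 5*m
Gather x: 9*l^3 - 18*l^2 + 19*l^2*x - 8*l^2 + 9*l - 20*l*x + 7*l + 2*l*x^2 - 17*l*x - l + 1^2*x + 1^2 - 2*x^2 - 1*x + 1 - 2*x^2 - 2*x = 9*l^3 - 26*l^2 + 15*l + x^2*(2*l - 4) + x*(19*l^2 - 37*l - 2) + 2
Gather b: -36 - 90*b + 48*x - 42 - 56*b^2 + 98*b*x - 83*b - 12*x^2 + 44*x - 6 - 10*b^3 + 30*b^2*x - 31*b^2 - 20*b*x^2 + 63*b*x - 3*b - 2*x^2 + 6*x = -10*b^3 + b^2*(30*x - 87) + b*(-20*x^2 + 161*x - 176) - 14*x^2 + 98*x - 84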